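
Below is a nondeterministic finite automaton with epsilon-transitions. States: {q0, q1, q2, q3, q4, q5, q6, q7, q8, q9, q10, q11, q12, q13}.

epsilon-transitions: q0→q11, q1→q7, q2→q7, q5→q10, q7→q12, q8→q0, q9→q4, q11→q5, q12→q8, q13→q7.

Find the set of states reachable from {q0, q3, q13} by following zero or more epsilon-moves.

Start with {q0, q3, q13}.
From q0 via epsilon: add q11.
From q13 via epsilon: add q7.
From q7 via epsilon: add q12.
From q11 via epsilon: add q5.
From q5 via epsilon: add q10.
From q12 via epsilon: add q8.
No new states can be added; the closed set is {q0, q3, q5, q7, q8, q10, q11, q12, q13}.

{q0, q3, q5, q7, q8, q10, q11, q12, q13}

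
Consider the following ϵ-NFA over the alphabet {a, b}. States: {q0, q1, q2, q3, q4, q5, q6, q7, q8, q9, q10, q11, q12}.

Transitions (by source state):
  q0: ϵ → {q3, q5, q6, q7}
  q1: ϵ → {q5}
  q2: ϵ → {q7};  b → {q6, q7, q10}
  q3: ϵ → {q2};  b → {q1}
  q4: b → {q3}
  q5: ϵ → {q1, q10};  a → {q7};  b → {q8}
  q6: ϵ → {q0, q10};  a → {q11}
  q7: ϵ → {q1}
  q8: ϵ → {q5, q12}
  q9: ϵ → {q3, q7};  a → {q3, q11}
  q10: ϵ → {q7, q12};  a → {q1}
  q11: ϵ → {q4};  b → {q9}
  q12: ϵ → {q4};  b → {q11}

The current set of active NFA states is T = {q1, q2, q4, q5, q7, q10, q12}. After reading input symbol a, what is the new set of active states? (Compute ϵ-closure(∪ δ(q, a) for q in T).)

q5 on a → {q7}.
q10 on a → {q1}.
No a-transition from q1, q2, q4, q7, q12.
Union after reading a: {q1, q7}.
Now take the ϵ-closure:
From q1 via ϵ: add q5.
From q5 via ϵ: add q10.
From q10 via ϵ: add q12.
From q12 via ϵ: add q4.
No new states can be added; the closed set is {q1, q4, q5, q7, q10, q12}.

{q1, q4, q5, q7, q10, q12}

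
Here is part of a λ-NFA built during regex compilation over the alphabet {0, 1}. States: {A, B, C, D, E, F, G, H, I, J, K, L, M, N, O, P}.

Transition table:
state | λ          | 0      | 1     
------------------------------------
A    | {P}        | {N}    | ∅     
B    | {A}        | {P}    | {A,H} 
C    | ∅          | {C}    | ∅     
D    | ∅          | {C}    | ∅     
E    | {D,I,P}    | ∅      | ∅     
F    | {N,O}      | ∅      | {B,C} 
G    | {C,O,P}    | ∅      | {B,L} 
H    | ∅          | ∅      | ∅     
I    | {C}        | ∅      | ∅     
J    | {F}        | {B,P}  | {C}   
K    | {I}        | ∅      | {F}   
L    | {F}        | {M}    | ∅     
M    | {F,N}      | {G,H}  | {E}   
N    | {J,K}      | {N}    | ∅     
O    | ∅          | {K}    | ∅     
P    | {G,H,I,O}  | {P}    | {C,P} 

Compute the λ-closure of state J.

{C, F, I, J, K, N, O}

Start with {J}.
From J via λ: add F.
From F via λ: add N, O.
From N via λ: add K.
From K via λ: add I.
From I via λ: add C.
No new states can be added; the closed set is {C, F, I, J, K, N, O}.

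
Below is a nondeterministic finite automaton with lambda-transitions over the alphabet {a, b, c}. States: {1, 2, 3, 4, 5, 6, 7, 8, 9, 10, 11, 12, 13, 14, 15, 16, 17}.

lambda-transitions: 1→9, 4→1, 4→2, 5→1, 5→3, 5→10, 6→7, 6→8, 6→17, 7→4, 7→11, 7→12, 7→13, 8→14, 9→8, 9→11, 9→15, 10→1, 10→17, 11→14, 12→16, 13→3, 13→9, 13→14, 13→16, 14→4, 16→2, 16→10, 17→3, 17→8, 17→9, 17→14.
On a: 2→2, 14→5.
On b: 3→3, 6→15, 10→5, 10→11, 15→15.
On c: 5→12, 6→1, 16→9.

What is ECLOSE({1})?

{1, 2, 4, 8, 9, 11, 14, 15}

Start with {1}.
From 1 via lambda: add 9.
From 9 via lambda: add 8, 11, 15.
From 8 via lambda: add 14.
From 14 via lambda: add 4.
From 4 via lambda: add 2.
No new states can be added; the closed set is {1, 2, 4, 8, 9, 11, 14, 15}.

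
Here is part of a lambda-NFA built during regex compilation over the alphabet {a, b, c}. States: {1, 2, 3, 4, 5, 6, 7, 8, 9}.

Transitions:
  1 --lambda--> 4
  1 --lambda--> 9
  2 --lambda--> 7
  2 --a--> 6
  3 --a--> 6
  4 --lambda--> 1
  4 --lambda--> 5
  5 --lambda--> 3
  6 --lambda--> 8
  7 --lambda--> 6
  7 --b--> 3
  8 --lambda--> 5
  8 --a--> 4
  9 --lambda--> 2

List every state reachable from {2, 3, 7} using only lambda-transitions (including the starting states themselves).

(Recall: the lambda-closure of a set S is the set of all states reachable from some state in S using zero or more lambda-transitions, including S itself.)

Start with {2, 3, 7}.
From 7 via lambda: add 6.
From 6 via lambda: add 8.
From 8 via lambda: add 5.
No new states can be added; the closed set is {2, 3, 5, 6, 7, 8}.

{2, 3, 5, 6, 7, 8}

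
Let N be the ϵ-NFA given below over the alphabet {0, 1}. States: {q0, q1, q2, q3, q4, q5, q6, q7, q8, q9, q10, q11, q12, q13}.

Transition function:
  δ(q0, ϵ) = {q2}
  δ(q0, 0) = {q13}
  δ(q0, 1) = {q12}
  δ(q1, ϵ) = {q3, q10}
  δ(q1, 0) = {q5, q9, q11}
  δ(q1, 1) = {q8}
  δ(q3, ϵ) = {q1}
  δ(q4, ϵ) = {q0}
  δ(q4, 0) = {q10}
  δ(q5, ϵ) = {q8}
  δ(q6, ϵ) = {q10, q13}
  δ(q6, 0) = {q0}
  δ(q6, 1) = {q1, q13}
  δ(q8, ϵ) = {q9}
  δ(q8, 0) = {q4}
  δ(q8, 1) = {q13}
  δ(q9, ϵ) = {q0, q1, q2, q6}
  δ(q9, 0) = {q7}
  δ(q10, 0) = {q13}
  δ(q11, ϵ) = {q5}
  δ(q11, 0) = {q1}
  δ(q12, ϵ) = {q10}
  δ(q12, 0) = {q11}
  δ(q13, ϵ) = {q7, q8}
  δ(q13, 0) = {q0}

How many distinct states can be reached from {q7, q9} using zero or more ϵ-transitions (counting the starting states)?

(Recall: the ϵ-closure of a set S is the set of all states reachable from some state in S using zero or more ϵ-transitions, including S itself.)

Start with {q7, q9}.
From q9 via ϵ: add q0, q1, q2, q6.
From q1 via ϵ: add q3, q10.
From q6 via ϵ: add q13.
From q13 via ϵ: add q8.
ϵ-closure = {q0, q1, q2, q3, q6, q7, q8, q9, q10, q13}, which has 10 states.

10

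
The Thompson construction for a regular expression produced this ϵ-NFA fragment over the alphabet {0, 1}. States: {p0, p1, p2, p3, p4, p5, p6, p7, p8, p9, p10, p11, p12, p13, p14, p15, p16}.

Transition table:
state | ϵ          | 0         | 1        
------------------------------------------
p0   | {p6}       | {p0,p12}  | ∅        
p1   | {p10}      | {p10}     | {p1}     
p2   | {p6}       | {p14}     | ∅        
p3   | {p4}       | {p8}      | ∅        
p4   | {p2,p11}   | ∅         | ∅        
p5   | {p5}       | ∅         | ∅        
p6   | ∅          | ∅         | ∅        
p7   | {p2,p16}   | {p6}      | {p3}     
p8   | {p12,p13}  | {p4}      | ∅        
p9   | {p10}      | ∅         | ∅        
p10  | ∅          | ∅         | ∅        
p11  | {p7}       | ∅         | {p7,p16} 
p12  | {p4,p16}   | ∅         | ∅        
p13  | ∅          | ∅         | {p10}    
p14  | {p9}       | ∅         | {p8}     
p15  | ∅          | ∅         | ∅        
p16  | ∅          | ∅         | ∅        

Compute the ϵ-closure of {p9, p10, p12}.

Start with {p9, p10, p12}.
From p12 via ϵ: add p4, p16.
From p4 via ϵ: add p2, p11.
From p2 via ϵ: add p6.
From p11 via ϵ: add p7.
No new states can be added; the closed set is {p2, p4, p6, p7, p9, p10, p11, p12, p16}.

{p2, p4, p6, p7, p9, p10, p11, p12, p16}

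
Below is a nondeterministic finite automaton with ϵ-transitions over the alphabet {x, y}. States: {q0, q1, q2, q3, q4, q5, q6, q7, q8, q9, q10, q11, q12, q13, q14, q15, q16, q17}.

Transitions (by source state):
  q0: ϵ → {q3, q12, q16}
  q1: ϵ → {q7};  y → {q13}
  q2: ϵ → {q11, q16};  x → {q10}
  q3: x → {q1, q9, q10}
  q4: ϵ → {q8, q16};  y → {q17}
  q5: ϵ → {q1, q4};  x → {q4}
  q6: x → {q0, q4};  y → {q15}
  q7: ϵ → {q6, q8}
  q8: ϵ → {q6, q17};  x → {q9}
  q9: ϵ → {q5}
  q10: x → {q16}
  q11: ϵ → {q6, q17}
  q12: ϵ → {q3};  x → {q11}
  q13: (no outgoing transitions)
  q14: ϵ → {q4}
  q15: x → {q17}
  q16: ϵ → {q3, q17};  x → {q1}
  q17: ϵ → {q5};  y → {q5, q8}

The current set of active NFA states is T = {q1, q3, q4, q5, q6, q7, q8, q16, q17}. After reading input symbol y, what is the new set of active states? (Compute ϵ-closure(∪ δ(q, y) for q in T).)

q1 on y → {q13}.
q4 on y → {q17}.
q6 on y → {q15}.
q17 on y → {q5, q8}.
No y-transition from q3, q5, q7, q8, q16.
Union after reading y: {q5, q8, q13, q15, q17}.
Now take the ϵ-closure:
From q5 via ϵ: add q1, q4.
From q8 via ϵ: add q6.
From q1 via ϵ: add q7.
From q4 via ϵ: add q16.
From q16 via ϵ: add q3.
No new states can be added; the closed set is {q1, q3, q4, q5, q6, q7, q8, q13, q15, q16, q17}.

{q1, q3, q4, q5, q6, q7, q8, q13, q15, q16, q17}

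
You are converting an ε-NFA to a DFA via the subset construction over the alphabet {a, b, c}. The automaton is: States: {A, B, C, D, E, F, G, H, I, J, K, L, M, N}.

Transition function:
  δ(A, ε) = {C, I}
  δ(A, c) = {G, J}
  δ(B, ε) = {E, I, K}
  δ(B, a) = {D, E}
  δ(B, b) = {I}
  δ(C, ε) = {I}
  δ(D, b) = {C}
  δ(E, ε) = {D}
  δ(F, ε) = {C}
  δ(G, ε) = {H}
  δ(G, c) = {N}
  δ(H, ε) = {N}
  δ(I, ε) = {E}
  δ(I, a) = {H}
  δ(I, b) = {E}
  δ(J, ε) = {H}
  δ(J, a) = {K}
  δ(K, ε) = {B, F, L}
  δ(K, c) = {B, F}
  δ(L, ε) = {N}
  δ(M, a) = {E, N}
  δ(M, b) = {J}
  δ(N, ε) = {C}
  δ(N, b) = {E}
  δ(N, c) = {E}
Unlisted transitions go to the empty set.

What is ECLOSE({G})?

Start with {G}.
From G via ε: add H.
From H via ε: add N.
From N via ε: add C.
From C via ε: add I.
From I via ε: add E.
From E via ε: add D.
No new states can be added; the closed set is {C, D, E, G, H, I, N}.

{C, D, E, G, H, I, N}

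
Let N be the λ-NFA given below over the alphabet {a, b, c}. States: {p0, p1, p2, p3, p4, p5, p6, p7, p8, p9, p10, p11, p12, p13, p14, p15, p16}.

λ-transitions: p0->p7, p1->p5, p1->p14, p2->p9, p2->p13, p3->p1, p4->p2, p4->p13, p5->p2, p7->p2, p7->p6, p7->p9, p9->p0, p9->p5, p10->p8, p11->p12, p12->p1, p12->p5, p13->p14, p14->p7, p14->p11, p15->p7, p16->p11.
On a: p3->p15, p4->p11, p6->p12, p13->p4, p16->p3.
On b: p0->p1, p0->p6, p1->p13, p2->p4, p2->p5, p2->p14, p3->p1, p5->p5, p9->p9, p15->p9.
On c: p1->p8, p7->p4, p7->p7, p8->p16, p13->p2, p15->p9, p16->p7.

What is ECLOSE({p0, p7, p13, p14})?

{p0, p1, p2, p5, p6, p7, p9, p11, p12, p13, p14}

Start with {p0, p7, p13, p14}.
From p7 via λ: add p2, p6, p9.
From p14 via λ: add p11.
From p9 via λ: add p5.
From p11 via λ: add p12.
From p12 via λ: add p1.
No new states can be added; the closed set is {p0, p1, p2, p5, p6, p7, p9, p11, p12, p13, p14}.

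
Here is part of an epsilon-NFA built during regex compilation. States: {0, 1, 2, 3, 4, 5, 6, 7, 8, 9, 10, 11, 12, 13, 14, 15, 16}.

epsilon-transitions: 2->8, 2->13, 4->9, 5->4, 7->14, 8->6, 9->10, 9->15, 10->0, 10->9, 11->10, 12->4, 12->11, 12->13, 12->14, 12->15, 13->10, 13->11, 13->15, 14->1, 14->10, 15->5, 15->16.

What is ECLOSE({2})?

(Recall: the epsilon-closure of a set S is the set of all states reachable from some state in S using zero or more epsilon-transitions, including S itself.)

{0, 2, 4, 5, 6, 8, 9, 10, 11, 13, 15, 16}

Start with {2}.
From 2 via epsilon: add 8, 13.
From 8 via epsilon: add 6.
From 13 via epsilon: add 10, 11, 15.
From 10 via epsilon: add 0, 9.
From 15 via epsilon: add 5, 16.
From 5 via epsilon: add 4.
No new states can be added; the closed set is {0, 2, 4, 5, 6, 8, 9, 10, 11, 13, 15, 16}.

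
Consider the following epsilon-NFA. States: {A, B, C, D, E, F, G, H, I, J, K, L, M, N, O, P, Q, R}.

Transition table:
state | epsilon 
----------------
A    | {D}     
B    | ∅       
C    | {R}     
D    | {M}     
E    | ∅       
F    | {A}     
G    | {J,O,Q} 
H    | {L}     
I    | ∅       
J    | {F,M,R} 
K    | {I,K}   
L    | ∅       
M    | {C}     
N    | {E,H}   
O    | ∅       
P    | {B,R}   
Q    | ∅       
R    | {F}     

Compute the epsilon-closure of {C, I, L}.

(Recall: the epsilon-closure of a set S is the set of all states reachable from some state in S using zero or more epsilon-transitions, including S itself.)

Start with {C, I, L}.
From C via epsilon: add R.
From R via epsilon: add F.
From F via epsilon: add A.
From A via epsilon: add D.
From D via epsilon: add M.
No new states can be added; the closed set is {A, C, D, F, I, L, M, R}.

{A, C, D, F, I, L, M, R}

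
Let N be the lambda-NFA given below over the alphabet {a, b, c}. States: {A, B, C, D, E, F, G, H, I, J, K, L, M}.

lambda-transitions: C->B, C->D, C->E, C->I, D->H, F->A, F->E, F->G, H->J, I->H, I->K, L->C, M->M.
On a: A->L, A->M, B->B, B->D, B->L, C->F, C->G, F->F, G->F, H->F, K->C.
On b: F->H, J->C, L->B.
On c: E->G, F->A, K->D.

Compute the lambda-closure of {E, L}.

{B, C, D, E, H, I, J, K, L}

Start with {E, L}.
From L via lambda: add C.
From C via lambda: add B, D, I.
From D via lambda: add H.
From I via lambda: add K.
From H via lambda: add J.
No new states can be added; the closed set is {B, C, D, E, H, I, J, K, L}.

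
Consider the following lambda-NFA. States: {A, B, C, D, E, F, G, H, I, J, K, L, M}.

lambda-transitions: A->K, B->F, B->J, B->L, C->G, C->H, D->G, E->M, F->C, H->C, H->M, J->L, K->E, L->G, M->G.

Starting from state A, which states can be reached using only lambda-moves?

{A, E, G, K, M}

Start with {A}.
From A via lambda: add K.
From K via lambda: add E.
From E via lambda: add M.
From M via lambda: add G.
No new states can be added; the closed set is {A, E, G, K, M}.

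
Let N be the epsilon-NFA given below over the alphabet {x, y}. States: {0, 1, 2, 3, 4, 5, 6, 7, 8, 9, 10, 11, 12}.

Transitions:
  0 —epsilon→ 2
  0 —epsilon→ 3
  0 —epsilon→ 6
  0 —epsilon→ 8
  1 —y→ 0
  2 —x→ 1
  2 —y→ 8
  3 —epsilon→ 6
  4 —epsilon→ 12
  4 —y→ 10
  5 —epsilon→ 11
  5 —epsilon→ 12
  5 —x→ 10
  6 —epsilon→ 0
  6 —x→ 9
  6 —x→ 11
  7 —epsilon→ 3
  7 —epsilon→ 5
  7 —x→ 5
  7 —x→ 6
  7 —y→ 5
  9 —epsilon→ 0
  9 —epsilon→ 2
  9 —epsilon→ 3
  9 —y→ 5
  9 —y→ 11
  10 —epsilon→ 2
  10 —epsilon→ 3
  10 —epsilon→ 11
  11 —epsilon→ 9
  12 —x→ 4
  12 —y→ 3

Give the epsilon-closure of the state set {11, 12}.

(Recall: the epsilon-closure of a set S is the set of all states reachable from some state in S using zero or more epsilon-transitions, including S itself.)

Start with {11, 12}.
From 11 via epsilon: add 9.
From 9 via epsilon: add 0, 2, 3.
From 0 via epsilon: add 6, 8.
No new states can be added; the closed set is {0, 2, 3, 6, 8, 9, 11, 12}.

{0, 2, 3, 6, 8, 9, 11, 12}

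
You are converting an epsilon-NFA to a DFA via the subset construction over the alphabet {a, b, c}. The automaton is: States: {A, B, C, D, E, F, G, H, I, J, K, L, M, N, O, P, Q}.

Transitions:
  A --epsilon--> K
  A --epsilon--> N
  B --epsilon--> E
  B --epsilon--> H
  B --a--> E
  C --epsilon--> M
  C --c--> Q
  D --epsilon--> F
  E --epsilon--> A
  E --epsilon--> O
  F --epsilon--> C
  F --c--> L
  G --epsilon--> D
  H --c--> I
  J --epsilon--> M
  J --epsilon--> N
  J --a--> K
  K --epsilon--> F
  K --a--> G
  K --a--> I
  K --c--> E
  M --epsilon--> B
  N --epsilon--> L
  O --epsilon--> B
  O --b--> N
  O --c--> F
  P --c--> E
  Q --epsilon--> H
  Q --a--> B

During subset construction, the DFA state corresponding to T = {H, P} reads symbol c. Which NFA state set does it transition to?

{A, B, C, E, F, H, I, K, L, M, N, O}

H on c → {I}.
P on c → {E}.
Union after reading c: {E, I}.
Now take the epsilon-closure:
From E via epsilon: add A, O.
From A via epsilon: add K, N.
From O via epsilon: add B.
From B via epsilon: add H.
From K via epsilon: add F.
From N via epsilon: add L.
From F via epsilon: add C.
From C via epsilon: add M.
No new states can be added; the closed set is {A, B, C, E, F, H, I, K, L, M, N, O}.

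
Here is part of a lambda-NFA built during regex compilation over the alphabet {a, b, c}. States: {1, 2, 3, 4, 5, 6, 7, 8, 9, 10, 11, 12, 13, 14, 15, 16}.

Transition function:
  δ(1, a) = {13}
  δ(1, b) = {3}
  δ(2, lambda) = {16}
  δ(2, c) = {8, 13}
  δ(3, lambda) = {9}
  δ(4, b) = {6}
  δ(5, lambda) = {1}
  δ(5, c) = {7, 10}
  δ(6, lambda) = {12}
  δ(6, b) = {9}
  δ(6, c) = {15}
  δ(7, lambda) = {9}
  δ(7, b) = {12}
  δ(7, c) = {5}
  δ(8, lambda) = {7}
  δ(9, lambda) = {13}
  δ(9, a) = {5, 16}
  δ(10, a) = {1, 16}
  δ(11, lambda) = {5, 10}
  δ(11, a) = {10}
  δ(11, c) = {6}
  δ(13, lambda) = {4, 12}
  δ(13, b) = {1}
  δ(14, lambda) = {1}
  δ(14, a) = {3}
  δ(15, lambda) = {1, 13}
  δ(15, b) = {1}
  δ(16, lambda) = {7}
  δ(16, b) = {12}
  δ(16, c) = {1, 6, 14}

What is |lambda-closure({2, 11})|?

11

Start with {2, 11}.
From 2 via lambda: add 16.
From 11 via lambda: add 5, 10.
From 5 via lambda: add 1.
From 16 via lambda: add 7.
From 7 via lambda: add 9.
From 9 via lambda: add 13.
From 13 via lambda: add 4, 12.
lambda-closure = {1, 2, 4, 5, 7, 9, 10, 11, 12, 13, 16}, which has 11 states.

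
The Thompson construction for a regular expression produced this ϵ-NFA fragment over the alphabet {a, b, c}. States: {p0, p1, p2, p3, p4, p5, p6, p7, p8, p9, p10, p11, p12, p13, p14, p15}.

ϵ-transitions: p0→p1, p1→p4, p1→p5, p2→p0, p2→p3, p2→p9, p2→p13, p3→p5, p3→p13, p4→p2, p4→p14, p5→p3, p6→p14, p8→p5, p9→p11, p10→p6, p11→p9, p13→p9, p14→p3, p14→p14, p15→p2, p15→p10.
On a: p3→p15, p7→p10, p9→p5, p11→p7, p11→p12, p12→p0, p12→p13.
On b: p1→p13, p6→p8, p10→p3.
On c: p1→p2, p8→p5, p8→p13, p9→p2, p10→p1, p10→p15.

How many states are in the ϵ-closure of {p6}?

Start with {p6}.
From p6 via ϵ: add p14.
From p14 via ϵ: add p3.
From p3 via ϵ: add p5, p13.
From p13 via ϵ: add p9.
From p9 via ϵ: add p11.
ϵ-closure = {p3, p5, p6, p9, p11, p13, p14}, which has 7 states.

7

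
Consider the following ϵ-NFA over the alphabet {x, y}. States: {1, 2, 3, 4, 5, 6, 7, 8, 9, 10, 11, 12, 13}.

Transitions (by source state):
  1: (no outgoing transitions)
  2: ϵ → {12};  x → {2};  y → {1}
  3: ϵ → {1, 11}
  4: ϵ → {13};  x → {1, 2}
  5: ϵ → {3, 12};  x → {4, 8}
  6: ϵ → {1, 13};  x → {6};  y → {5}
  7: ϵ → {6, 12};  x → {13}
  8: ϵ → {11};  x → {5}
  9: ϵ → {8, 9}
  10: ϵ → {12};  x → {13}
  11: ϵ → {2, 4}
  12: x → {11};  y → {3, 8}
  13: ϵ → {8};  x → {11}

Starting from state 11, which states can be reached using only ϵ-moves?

Start with {11}.
From 11 via ϵ: add 2, 4.
From 2 via ϵ: add 12.
From 4 via ϵ: add 13.
From 13 via ϵ: add 8.
No new states can be added; the closed set is {2, 4, 8, 11, 12, 13}.

{2, 4, 8, 11, 12, 13}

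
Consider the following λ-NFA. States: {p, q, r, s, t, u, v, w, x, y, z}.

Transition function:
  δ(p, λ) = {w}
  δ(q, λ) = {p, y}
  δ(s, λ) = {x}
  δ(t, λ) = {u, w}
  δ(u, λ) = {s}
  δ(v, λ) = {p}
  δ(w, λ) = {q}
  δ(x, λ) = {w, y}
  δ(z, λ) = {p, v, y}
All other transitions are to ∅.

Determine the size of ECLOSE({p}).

Start with {p}.
From p via λ: add w.
From w via λ: add q.
From q via λ: add y.
λ-closure = {p, q, w, y}, which has 4 states.

4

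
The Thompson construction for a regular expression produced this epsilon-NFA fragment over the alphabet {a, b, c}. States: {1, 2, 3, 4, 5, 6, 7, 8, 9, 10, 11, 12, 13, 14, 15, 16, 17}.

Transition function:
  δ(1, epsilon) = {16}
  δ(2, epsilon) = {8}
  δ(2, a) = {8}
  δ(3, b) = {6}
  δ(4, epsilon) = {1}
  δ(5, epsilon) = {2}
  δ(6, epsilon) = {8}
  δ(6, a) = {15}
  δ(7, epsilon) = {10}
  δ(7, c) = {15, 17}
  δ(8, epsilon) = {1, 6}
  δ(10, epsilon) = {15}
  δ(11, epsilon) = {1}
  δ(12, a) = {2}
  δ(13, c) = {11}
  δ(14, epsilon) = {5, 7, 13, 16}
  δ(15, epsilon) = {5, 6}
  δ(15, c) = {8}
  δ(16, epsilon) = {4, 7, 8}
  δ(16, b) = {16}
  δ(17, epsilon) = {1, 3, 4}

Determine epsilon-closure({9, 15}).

Start with {9, 15}.
From 15 via epsilon: add 5, 6.
From 5 via epsilon: add 2.
From 6 via epsilon: add 8.
From 8 via epsilon: add 1.
From 1 via epsilon: add 16.
From 16 via epsilon: add 4, 7.
From 7 via epsilon: add 10.
No new states can be added; the closed set is {1, 2, 4, 5, 6, 7, 8, 9, 10, 15, 16}.

{1, 2, 4, 5, 6, 7, 8, 9, 10, 15, 16}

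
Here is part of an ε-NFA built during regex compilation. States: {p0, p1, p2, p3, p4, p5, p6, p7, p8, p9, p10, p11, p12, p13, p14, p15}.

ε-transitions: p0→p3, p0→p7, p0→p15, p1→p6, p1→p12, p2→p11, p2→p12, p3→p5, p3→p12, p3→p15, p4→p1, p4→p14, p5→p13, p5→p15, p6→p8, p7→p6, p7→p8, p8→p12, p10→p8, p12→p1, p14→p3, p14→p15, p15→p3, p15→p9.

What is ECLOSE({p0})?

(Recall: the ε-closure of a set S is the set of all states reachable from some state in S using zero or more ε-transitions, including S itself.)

{p0, p1, p3, p5, p6, p7, p8, p9, p12, p13, p15}

Start with {p0}.
From p0 via ε: add p3, p7, p15.
From p3 via ε: add p5, p12.
From p7 via ε: add p6, p8.
From p15 via ε: add p9.
From p5 via ε: add p13.
From p12 via ε: add p1.
No new states can be added; the closed set is {p0, p1, p3, p5, p6, p7, p8, p9, p12, p13, p15}.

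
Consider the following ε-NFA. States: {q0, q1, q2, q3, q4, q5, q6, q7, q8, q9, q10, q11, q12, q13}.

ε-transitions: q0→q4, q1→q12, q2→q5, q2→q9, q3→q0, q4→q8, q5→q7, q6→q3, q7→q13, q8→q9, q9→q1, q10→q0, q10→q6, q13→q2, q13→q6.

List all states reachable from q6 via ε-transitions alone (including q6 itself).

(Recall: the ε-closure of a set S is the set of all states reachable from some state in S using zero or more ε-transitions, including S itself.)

Start with {q6}.
From q6 via ε: add q3.
From q3 via ε: add q0.
From q0 via ε: add q4.
From q4 via ε: add q8.
From q8 via ε: add q9.
From q9 via ε: add q1.
From q1 via ε: add q12.
No new states can be added; the closed set is {q0, q1, q3, q4, q6, q8, q9, q12}.

{q0, q1, q3, q4, q6, q8, q9, q12}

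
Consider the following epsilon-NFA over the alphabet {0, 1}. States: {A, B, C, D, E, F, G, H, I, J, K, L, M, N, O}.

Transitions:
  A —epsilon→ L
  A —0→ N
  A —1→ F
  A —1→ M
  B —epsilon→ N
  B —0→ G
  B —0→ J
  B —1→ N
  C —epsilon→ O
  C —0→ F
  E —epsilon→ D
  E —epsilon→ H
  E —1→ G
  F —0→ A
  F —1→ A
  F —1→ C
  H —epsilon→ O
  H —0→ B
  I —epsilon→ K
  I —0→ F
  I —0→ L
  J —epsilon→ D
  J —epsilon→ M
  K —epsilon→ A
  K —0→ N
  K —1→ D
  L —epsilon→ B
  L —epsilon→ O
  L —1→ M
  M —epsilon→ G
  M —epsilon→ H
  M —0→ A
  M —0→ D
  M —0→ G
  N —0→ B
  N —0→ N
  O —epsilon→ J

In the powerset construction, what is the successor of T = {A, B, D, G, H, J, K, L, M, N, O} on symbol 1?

{D, F, G, H, J, M, N, O}

A on 1 → {F, M}.
B on 1 → {N}.
K on 1 → {D}.
L on 1 → {M}.
No 1-transition from D, G, H, J, M, N, O.
Union after reading 1: {D, F, M, N}.
Now take the epsilon-closure:
From M via epsilon: add G, H.
From H via epsilon: add O.
From O via epsilon: add J.
No new states can be added; the closed set is {D, F, G, H, J, M, N, O}.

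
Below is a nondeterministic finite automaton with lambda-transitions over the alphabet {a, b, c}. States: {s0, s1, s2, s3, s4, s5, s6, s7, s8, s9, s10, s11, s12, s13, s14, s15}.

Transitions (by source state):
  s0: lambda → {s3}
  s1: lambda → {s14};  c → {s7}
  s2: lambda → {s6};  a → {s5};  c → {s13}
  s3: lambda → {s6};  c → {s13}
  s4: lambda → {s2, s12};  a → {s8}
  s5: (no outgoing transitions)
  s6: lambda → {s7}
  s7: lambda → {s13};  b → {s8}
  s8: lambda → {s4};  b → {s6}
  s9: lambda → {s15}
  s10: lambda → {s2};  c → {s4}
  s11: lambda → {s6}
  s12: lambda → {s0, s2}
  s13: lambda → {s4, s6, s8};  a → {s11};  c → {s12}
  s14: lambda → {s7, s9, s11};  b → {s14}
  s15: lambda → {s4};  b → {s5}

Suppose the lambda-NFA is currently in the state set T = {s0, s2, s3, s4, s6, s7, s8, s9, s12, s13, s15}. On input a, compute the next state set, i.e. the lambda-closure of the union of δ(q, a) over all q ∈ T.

{s0, s2, s3, s4, s5, s6, s7, s8, s11, s12, s13}

s2 on a → {s5}.
s4 on a → {s8}.
s13 on a → {s11}.
No a-transition from s0, s3, s6, s7, s8, s9, s12, s15.
Union after reading a: {s5, s8, s11}.
Now take the lambda-closure:
From s8 via lambda: add s4.
From s11 via lambda: add s6.
From s4 via lambda: add s2, s12.
From s6 via lambda: add s7.
From s7 via lambda: add s13.
From s12 via lambda: add s0.
From s0 via lambda: add s3.
No new states can be added; the closed set is {s0, s2, s3, s4, s5, s6, s7, s8, s11, s12, s13}.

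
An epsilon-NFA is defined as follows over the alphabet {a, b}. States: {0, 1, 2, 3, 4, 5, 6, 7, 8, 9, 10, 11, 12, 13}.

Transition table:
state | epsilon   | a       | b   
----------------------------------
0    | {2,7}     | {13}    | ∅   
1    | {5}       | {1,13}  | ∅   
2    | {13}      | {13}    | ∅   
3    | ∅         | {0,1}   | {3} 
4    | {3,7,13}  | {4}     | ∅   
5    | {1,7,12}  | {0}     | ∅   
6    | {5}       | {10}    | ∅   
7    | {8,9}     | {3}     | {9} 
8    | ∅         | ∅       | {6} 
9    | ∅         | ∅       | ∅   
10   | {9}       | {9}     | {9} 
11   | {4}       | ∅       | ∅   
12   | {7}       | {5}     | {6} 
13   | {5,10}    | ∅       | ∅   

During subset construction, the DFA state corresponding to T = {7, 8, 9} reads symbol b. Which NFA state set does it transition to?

7 on b → {9}.
8 on b → {6}.
No b-transition from 9.
Union after reading b: {6, 9}.
Now take the epsilon-closure:
From 6 via epsilon: add 5.
From 5 via epsilon: add 1, 7, 12.
From 7 via epsilon: add 8.
No new states can be added; the closed set is {1, 5, 6, 7, 8, 9, 12}.

{1, 5, 6, 7, 8, 9, 12}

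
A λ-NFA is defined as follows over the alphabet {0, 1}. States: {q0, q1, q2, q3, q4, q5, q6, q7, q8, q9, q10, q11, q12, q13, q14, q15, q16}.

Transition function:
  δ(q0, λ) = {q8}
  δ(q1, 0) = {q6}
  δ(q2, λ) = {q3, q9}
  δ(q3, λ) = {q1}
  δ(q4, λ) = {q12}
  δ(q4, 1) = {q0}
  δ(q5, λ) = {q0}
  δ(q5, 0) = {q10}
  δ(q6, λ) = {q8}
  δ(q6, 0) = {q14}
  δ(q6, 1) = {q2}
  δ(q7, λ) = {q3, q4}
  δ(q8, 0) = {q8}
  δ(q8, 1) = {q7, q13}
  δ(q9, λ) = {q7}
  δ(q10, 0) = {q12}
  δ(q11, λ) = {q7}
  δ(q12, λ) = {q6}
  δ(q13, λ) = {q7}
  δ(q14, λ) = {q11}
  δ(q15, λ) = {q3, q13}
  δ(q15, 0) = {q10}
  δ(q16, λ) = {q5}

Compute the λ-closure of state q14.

{q1, q3, q4, q6, q7, q8, q11, q12, q14}

Start with {q14}.
From q14 via λ: add q11.
From q11 via λ: add q7.
From q7 via λ: add q3, q4.
From q3 via λ: add q1.
From q4 via λ: add q12.
From q12 via λ: add q6.
From q6 via λ: add q8.
No new states can be added; the closed set is {q1, q3, q4, q6, q7, q8, q11, q12, q14}.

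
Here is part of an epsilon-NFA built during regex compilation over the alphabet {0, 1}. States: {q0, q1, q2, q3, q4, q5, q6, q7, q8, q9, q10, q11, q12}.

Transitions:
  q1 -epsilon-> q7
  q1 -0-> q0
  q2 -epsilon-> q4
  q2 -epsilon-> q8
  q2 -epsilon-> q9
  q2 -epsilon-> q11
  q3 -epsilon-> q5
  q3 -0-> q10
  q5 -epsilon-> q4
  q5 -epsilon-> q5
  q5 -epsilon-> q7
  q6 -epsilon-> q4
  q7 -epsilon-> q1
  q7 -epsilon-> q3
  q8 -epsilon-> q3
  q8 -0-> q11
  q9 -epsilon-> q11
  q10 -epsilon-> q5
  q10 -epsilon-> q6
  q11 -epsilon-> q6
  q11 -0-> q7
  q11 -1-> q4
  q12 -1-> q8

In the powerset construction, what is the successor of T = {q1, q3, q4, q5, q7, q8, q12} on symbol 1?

q12 on 1 → {q8}.
No 1-transition from q1, q3, q4, q5, q7, q8.
Union after reading 1: {q8}.
Now take the epsilon-closure:
From q8 via epsilon: add q3.
From q3 via epsilon: add q5.
From q5 via epsilon: add q4, q7.
From q7 via epsilon: add q1.
No new states can be added; the closed set is {q1, q3, q4, q5, q7, q8}.

{q1, q3, q4, q5, q7, q8}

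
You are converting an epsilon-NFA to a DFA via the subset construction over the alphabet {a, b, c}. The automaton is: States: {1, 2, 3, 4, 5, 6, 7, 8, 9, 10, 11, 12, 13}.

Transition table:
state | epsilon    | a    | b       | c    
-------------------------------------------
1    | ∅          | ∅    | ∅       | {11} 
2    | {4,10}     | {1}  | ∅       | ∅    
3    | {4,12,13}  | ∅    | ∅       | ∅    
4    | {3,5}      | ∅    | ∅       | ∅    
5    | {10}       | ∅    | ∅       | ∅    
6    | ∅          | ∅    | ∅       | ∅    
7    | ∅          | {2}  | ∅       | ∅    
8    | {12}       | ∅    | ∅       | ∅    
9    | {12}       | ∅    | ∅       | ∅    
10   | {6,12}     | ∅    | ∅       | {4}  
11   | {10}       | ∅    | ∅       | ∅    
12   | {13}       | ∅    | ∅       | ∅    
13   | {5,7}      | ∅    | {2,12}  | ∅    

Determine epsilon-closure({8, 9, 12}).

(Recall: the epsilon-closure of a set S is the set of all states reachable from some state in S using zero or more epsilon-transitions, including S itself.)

Start with {8, 9, 12}.
From 12 via epsilon: add 13.
From 13 via epsilon: add 5, 7.
From 5 via epsilon: add 10.
From 10 via epsilon: add 6.
No new states can be added; the closed set is {5, 6, 7, 8, 9, 10, 12, 13}.

{5, 6, 7, 8, 9, 10, 12, 13}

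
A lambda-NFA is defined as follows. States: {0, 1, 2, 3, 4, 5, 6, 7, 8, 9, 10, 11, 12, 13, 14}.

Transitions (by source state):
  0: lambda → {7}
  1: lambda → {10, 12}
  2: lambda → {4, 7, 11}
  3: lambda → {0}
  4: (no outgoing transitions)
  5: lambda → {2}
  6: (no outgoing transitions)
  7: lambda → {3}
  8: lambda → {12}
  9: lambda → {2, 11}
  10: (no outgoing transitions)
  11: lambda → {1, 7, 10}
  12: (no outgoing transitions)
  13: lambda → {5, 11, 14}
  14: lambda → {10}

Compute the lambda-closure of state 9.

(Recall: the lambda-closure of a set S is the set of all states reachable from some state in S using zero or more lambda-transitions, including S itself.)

Start with {9}.
From 9 via lambda: add 2, 11.
From 2 via lambda: add 4, 7.
From 11 via lambda: add 1, 10.
From 1 via lambda: add 12.
From 7 via lambda: add 3.
From 3 via lambda: add 0.
No new states can be added; the closed set is {0, 1, 2, 3, 4, 7, 9, 10, 11, 12}.

{0, 1, 2, 3, 4, 7, 9, 10, 11, 12}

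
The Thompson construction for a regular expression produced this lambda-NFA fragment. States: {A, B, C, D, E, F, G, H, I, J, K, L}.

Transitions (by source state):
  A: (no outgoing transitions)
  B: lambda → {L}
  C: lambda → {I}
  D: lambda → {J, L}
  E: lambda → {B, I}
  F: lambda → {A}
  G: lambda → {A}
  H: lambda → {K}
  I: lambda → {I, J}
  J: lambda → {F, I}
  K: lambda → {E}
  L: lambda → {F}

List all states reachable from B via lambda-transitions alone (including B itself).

Start with {B}.
From B via lambda: add L.
From L via lambda: add F.
From F via lambda: add A.
No new states can be added; the closed set is {A, B, F, L}.

{A, B, F, L}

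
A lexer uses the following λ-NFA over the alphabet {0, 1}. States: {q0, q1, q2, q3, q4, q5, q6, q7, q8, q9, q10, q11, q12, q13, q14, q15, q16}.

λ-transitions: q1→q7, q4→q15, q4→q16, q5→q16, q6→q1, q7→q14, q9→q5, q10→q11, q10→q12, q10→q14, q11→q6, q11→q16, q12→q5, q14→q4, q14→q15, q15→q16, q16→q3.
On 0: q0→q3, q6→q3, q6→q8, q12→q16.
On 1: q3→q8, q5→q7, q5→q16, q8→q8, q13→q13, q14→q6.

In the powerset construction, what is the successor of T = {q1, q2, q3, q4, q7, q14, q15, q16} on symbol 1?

{q1, q3, q4, q6, q7, q8, q14, q15, q16}

q3 on 1 → {q8}.
q14 on 1 → {q6}.
No 1-transition from q1, q2, q4, q7, q15, q16.
Union after reading 1: {q6, q8}.
Now take the λ-closure:
From q6 via λ: add q1.
From q1 via λ: add q7.
From q7 via λ: add q14.
From q14 via λ: add q4, q15.
From q4 via λ: add q16.
From q16 via λ: add q3.
No new states can be added; the closed set is {q1, q3, q4, q6, q7, q8, q14, q15, q16}.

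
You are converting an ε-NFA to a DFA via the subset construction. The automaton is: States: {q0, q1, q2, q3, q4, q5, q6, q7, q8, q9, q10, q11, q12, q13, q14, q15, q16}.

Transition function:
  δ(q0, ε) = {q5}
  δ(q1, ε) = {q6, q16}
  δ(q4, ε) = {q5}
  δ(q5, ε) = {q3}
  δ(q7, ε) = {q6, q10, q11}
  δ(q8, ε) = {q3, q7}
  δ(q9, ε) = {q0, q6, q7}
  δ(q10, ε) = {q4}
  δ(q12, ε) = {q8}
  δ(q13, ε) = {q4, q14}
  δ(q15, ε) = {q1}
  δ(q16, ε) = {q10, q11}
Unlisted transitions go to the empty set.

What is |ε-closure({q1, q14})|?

Start with {q1, q14}.
From q1 via ε: add q6, q16.
From q16 via ε: add q10, q11.
From q10 via ε: add q4.
From q4 via ε: add q5.
From q5 via ε: add q3.
ε-closure = {q1, q3, q4, q5, q6, q10, q11, q14, q16}, which has 9 states.

9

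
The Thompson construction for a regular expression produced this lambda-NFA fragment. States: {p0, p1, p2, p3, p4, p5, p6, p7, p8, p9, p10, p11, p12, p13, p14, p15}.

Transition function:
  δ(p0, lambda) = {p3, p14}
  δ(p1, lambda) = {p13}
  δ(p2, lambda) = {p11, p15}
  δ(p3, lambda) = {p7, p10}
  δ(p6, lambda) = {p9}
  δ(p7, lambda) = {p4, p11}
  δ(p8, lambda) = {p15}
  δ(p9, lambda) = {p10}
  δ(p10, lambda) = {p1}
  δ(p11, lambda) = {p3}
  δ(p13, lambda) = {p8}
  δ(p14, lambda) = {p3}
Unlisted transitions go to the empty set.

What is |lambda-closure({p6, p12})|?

8

Start with {p6, p12}.
From p6 via lambda: add p9.
From p9 via lambda: add p10.
From p10 via lambda: add p1.
From p1 via lambda: add p13.
From p13 via lambda: add p8.
From p8 via lambda: add p15.
lambda-closure = {p1, p6, p8, p9, p10, p12, p13, p15}, which has 8 states.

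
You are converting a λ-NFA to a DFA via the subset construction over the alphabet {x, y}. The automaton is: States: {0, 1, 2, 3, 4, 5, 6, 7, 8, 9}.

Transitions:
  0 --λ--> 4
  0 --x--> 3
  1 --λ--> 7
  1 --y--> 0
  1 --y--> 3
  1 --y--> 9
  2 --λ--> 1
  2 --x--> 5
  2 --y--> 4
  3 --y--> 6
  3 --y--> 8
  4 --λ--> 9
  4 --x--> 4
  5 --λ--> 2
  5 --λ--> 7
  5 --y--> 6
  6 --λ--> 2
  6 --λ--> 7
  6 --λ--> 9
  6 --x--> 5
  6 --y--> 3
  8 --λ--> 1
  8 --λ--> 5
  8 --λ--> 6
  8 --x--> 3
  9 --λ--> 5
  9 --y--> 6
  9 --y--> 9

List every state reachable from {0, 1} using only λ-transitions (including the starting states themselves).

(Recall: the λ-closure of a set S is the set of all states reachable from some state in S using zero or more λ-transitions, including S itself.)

{0, 1, 2, 4, 5, 7, 9}

Start with {0, 1}.
From 0 via λ: add 4.
From 1 via λ: add 7.
From 4 via λ: add 9.
From 9 via λ: add 5.
From 5 via λ: add 2.
No new states can be added; the closed set is {0, 1, 2, 4, 5, 7, 9}.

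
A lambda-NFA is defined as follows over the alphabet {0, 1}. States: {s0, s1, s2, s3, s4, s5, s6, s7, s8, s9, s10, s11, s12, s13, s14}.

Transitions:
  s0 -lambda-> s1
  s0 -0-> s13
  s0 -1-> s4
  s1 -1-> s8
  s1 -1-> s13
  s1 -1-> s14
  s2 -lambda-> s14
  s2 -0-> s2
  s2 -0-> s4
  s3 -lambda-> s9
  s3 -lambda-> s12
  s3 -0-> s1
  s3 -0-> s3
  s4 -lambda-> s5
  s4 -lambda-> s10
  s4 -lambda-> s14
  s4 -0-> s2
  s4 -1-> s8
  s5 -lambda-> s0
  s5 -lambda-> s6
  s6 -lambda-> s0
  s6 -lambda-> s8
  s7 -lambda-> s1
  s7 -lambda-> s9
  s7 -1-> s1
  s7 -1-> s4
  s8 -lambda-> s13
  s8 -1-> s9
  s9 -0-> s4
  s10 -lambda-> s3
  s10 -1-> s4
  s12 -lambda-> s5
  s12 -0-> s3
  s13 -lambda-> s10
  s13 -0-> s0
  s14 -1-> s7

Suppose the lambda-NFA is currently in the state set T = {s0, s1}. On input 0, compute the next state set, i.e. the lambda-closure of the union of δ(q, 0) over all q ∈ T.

s0 on 0 → {s13}.
No 0-transition from s1.
Union after reading 0: {s13}.
Now take the lambda-closure:
From s13 via lambda: add s10.
From s10 via lambda: add s3.
From s3 via lambda: add s9, s12.
From s12 via lambda: add s5.
From s5 via lambda: add s0, s6.
From s0 via lambda: add s1.
From s6 via lambda: add s8.
No new states can be added; the closed set is {s0, s1, s3, s5, s6, s8, s9, s10, s12, s13}.

{s0, s1, s3, s5, s6, s8, s9, s10, s12, s13}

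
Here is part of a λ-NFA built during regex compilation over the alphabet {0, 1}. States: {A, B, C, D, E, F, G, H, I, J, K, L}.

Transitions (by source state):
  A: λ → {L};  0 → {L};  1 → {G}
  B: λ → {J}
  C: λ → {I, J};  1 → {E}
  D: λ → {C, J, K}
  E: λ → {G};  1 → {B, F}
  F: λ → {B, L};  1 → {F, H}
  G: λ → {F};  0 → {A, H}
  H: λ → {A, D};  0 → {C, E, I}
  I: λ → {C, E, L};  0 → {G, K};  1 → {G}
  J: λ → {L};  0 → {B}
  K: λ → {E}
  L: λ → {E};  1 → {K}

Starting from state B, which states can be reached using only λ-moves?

{B, E, F, G, J, L}

Start with {B}.
From B via λ: add J.
From J via λ: add L.
From L via λ: add E.
From E via λ: add G.
From G via λ: add F.
No new states can be added; the closed set is {B, E, F, G, J, L}.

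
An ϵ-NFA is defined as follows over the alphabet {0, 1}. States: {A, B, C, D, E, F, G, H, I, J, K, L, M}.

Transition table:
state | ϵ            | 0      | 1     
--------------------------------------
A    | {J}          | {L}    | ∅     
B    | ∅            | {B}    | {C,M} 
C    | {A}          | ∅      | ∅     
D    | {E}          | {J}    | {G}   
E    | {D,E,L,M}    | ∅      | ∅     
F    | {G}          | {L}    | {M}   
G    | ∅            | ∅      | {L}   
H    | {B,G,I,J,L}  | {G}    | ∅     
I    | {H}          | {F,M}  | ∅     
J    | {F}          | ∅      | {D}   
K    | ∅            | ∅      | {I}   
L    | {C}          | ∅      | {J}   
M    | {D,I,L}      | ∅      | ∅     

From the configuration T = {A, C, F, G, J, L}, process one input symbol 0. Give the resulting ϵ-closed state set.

A on 0 → {L}.
F on 0 → {L}.
No 0-transition from C, G, J, L.
Union after reading 0: {L}.
Now take the ϵ-closure:
From L via ϵ: add C.
From C via ϵ: add A.
From A via ϵ: add J.
From J via ϵ: add F.
From F via ϵ: add G.
No new states can be added; the closed set is {A, C, F, G, J, L}.

{A, C, F, G, J, L}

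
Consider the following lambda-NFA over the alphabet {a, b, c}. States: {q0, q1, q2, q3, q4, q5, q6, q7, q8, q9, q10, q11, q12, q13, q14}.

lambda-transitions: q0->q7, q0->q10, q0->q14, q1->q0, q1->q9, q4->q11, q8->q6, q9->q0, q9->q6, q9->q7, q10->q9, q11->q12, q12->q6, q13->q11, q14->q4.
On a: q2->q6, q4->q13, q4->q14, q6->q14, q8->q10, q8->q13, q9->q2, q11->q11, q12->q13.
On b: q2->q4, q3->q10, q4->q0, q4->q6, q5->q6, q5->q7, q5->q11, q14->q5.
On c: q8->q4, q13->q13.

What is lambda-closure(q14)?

Start with {q14}.
From q14 via lambda: add q4.
From q4 via lambda: add q11.
From q11 via lambda: add q12.
From q12 via lambda: add q6.
No new states can be added; the closed set is {q4, q6, q11, q12, q14}.

{q4, q6, q11, q12, q14}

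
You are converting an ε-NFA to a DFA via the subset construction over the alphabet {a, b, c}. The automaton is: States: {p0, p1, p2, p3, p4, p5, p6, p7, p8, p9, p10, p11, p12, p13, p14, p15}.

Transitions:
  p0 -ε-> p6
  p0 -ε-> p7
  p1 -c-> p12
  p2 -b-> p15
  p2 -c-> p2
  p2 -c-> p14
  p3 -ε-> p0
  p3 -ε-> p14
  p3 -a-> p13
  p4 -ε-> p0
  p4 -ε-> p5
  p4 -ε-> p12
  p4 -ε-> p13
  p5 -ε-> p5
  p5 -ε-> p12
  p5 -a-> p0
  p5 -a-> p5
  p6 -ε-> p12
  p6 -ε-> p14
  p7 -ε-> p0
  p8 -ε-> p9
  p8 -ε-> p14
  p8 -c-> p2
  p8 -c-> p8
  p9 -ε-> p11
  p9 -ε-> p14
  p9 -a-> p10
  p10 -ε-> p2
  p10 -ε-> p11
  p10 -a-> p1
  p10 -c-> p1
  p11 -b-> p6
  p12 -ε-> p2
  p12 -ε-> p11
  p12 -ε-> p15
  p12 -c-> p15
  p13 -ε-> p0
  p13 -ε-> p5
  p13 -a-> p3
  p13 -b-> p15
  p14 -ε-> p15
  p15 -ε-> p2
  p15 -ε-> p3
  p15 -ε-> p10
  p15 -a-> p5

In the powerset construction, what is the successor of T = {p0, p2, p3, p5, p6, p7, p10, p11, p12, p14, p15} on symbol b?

{p0, p2, p3, p6, p7, p10, p11, p12, p14, p15}

p2 on b → {p15}.
p11 on b → {p6}.
No b-transition from p0, p3, p5, p6, p7, p10, p12, p14, p15.
Union after reading b: {p6, p15}.
Now take the ε-closure:
From p6 via ε: add p12, p14.
From p15 via ε: add p2, p3, p10.
From p3 via ε: add p0.
From p10 via ε: add p11.
From p0 via ε: add p7.
No new states can be added; the closed set is {p0, p2, p3, p6, p7, p10, p11, p12, p14, p15}.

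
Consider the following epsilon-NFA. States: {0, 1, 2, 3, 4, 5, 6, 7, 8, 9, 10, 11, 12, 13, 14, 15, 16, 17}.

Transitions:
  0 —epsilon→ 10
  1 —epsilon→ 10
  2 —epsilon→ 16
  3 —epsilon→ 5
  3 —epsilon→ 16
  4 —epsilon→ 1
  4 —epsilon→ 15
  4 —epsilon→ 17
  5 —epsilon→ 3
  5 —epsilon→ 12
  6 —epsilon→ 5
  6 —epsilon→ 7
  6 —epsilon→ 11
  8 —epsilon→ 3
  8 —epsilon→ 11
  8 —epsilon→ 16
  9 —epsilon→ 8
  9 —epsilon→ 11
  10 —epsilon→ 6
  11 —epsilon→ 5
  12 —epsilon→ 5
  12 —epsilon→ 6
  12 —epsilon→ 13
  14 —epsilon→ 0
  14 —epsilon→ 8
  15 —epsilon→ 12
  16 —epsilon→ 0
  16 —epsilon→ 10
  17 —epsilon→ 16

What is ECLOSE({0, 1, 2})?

Start with {0, 1, 2}.
From 0 via epsilon: add 10.
From 2 via epsilon: add 16.
From 10 via epsilon: add 6.
From 6 via epsilon: add 5, 7, 11.
From 5 via epsilon: add 3, 12.
From 12 via epsilon: add 13.
No new states can be added; the closed set is {0, 1, 2, 3, 5, 6, 7, 10, 11, 12, 13, 16}.

{0, 1, 2, 3, 5, 6, 7, 10, 11, 12, 13, 16}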